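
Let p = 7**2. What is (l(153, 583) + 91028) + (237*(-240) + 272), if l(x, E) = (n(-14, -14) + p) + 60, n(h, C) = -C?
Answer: 34543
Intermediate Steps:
p = 49
l(x, E) = 123 (l(x, E) = (-1*(-14) + 49) + 60 = (14 + 49) + 60 = 63 + 60 = 123)
(l(153, 583) + 91028) + (237*(-240) + 272) = (123 + 91028) + (237*(-240) + 272) = 91151 + (-56880 + 272) = 91151 - 56608 = 34543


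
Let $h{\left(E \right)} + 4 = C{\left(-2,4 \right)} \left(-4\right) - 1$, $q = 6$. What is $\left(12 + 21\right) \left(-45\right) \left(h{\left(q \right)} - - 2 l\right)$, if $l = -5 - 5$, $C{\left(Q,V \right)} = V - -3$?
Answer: $78705$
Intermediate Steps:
$C{\left(Q,V \right)} = 3 + V$ ($C{\left(Q,V \right)} = V + 3 = 3 + V$)
$l = -10$ ($l = -5 - 5 = -10$)
$h{\left(E \right)} = -33$ ($h{\left(E \right)} = -4 + \left(\left(3 + 4\right) \left(-4\right) - 1\right) = -4 + \left(7 \left(-4\right) - 1\right) = -4 - 29 = -33$)
$\left(12 + 21\right) \left(-45\right) \left(h{\left(q \right)} - - 2 l\right) = \left(12 + 21\right) \left(-45\right) \left(-33 - \left(-2\right) \left(-10\right)\right) = 33 \left(-45\right) \left(-33 - 20\right) = - 1485 \left(-33 - 20\right) = \left(-1485\right) \left(-53\right) = 78705$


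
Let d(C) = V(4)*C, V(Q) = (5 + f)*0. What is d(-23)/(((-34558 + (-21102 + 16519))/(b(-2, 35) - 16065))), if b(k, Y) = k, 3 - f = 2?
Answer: 0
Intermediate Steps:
f = 1 (f = 3 - 1*2 = 3 - 2 = 1)
V(Q) = 0 (V(Q) = (5 + 1)*0 = 6*0 = 0)
d(C) = 0 (d(C) = 0*C = 0)
d(-23)/(((-34558 + (-21102 + 16519))/(b(-2, 35) - 16065))) = 0/(((-34558 + (-21102 + 16519))/(-2 - 16065))) = 0/(((-34558 - 4583)/(-16067))) = 0/((-39141*(-1/16067))) = 0/(39141/16067) = 0*(16067/39141) = 0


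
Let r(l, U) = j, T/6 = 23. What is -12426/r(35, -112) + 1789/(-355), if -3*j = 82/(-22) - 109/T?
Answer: -20101008593/2434235 ≈ -8257.6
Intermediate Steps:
T = 138 (T = 6*23 = 138)
j = 6857/4554 (j = -(82/(-22) - 109/138)/3 = -(82*(-1/22) - 109*1/138)/3 = -(-41/11 - 109/138)/3 = -1/3*(-6857/1518) = 6857/4554 ≈ 1.5057)
r(l, U) = 6857/4554
-12426/r(35, -112) + 1789/(-355) = -12426/6857/4554 + 1789/(-355) = -12426*4554/6857 + 1789*(-1/355) = -56588004/6857 - 1789/355 = -20101008593/2434235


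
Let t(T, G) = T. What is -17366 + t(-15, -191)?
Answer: -17381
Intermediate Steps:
-17366 + t(-15, -191) = -17366 - 15 = -17381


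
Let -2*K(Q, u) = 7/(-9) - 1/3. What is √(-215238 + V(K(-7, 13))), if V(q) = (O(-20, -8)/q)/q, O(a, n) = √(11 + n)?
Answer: √(-5380950 + 81*√3)/5 ≈ 463.93*I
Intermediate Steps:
K(Q, u) = 5/9 (K(Q, u) = -(7/(-9) - 1/3)/2 = -(7*(-⅑) - 1*⅓)/2 = -(-7/9 - ⅓)/2 = -½*(-10/9) = 5/9)
V(q) = √3/q² (V(q) = (√(11 - 8)/q)/q = (√3/q)/q = √3/q²)
√(-215238 + V(K(-7, 13))) = √(-215238 + √3/(5/9)²) = √(-215238 + √3*(81/25)) = √(-215238 + 81*√3/25)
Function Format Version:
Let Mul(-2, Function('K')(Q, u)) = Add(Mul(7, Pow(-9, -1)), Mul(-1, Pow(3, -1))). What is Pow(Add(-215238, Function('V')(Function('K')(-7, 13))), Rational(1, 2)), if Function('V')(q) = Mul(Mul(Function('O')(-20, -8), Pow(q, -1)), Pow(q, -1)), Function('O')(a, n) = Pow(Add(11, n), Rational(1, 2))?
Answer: Mul(Rational(1, 5), Pow(Add(-5380950, Mul(81, Pow(3, Rational(1, 2)))), Rational(1, 2))) ≈ Mul(463.93, I)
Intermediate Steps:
Function('K')(Q, u) = Rational(5, 9) (Function('K')(Q, u) = Mul(Rational(-1, 2), Add(Mul(7, Pow(-9, -1)), Mul(-1, Pow(3, -1)))) = Mul(Rational(-1, 2), Add(Mul(7, Rational(-1, 9)), Mul(-1, Rational(1, 3)))) = Mul(Rational(-1, 2), Add(Rational(-7, 9), Rational(-1, 3))) = Mul(Rational(-1, 2), Rational(-10, 9)) = Rational(5, 9))
Function('V')(q) = Mul(Pow(3, Rational(1, 2)), Pow(q, -2)) (Function('V')(q) = Mul(Mul(Pow(Add(11, -8), Rational(1, 2)), Pow(q, -1)), Pow(q, -1)) = Mul(Mul(Pow(3, Rational(1, 2)), Pow(q, -1)), Pow(q, -1)) = Mul(Pow(3, Rational(1, 2)), Pow(q, -2)))
Pow(Add(-215238, Function('V')(Function('K')(-7, 13))), Rational(1, 2)) = Pow(Add(-215238, Mul(Pow(3, Rational(1, 2)), Pow(Rational(5, 9), -2))), Rational(1, 2)) = Pow(Add(-215238, Mul(Pow(3, Rational(1, 2)), Rational(81, 25))), Rational(1, 2)) = Pow(Add(-215238, Mul(Rational(81, 25), Pow(3, Rational(1, 2)))), Rational(1, 2))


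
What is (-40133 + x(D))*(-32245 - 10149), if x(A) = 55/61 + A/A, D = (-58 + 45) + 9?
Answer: 103780384818/61 ≈ 1.7013e+9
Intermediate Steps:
D = -4 (D = -13 + 9 = -4)
x(A) = 116/61 (x(A) = 55*(1/61) + 1 = 55/61 + 1 = 116/61)
(-40133 + x(D))*(-32245 - 10149) = (-40133 + 116/61)*(-32245 - 10149) = -2447997/61*(-42394) = 103780384818/61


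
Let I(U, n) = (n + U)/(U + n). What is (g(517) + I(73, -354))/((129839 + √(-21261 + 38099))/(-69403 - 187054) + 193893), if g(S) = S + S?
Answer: 6599339419294504845/1236292151606757319903 + 265432995*√16838/2472584303213514639806 ≈ 0.0053380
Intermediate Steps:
g(S) = 2*S
I(U, n) = 1 (I(U, n) = (U + n)/(U + n) = 1)
(g(517) + I(73, -354))/((129839 + √(-21261 + 38099))/(-69403 - 187054) + 193893) = (2*517 + 1)/((129839 + √(-21261 + 38099))/(-69403 - 187054) + 193893) = (1034 + 1)/((129839 + √16838)/(-256457) + 193893) = 1035/((129839 + √16838)*(-1/256457) + 193893) = 1035/((-129839/256457 - √16838/256457) + 193893) = 1035/(49725087262/256457 - √16838/256457)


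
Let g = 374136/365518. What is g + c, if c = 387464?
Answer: 70812720244/182759 ≈ 3.8747e+5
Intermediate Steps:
g = 187068/182759 (g = 374136*(1/365518) = 187068/182759 ≈ 1.0236)
g + c = 187068/182759 + 387464 = 70812720244/182759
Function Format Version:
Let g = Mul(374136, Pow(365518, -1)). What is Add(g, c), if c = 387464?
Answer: Rational(70812720244, 182759) ≈ 3.8747e+5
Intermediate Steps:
g = Rational(187068, 182759) (g = Mul(374136, Rational(1, 365518)) = Rational(187068, 182759) ≈ 1.0236)
Add(g, c) = Add(Rational(187068, 182759), 387464) = Rational(70812720244, 182759)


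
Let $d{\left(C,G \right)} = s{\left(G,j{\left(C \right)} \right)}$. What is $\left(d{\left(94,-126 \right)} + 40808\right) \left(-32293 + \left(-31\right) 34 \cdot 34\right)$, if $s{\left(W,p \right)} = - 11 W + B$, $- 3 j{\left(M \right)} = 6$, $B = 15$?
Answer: $-2875656961$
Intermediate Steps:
$j{\left(M \right)} = -2$ ($j{\left(M \right)} = \left(- \frac{1}{3}\right) 6 = -2$)
$s{\left(W,p \right)} = 15 - 11 W$ ($s{\left(W,p \right)} = - 11 W + 15 = 15 - 11 W$)
$d{\left(C,G \right)} = 15 - 11 G$
$\left(d{\left(94,-126 \right)} + 40808\right) \left(-32293 + \left(-31\right) 34 \cdot 34\right) = \left(\left(15 - -1386\right) + 40808\right) \left(-32293 + \left(-31\right) 34 \cdot 34\right) = \left(\left(15 + 1386\right) + 40808\right) \left(-32293 - 35836\right) = \left(1401 + 40808\right) \left(-32293 - 35836\right) = 42209 \left(-68129\right) = -2875656961$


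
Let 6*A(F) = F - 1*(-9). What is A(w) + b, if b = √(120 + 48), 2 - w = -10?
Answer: 7/2 + 2*√42 ≈ 16.461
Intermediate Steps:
w = 12 (w = 2 - 1*(-10) = 2 + 10 = 12)
A(F) = 3/2 + F/6 (A(F) = (F - 1*(-9))/6 = (F + 9)/6 = (9 + F)/6 = 3/2 + F/6)
b = 2*√42 (b = √168 = 2*√42 ≈ 12.961)
A(w) + b = (3/2 + (⅙)*12) + 2*√42 = (3/2 + 2) + 2*√42 = 7/2 + 2*√42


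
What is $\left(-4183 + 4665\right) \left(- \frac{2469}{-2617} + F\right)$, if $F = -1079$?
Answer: $- \frac{1359854068}{2617} \approx -5.1962 \cdot 10^{5}$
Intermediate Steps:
$\left(-4183 + 4665\right) \left(- \frac{2469}{-2617} + F\right) = \left(-4183 + 4665\right) \left(- \frac{2469}{-2617} - 1079\right) = 482 \left(\left(-2469\right) \left(- \frac{1}{2617}\right) - 1079\right) = 482 \left(\frac{2469}{2617} - 1079\right) = 482 \left(- \frac{2821274}{2617}\right) = - \frac{1359854068}{2617}$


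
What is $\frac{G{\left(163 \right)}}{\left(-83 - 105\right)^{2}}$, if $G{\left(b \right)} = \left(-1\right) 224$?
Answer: $- \frac{14}{2209} \approx -0.0063377$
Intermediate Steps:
$G{\left(b \right)} = -224$
$\frac{G{\left(163 \right)}}{\left(-83 - 105\right)^{2}} = - \frac{224}{\left(-83 - 105\right)^{2}} = - \frac{224}{\left(-188\right)^{2}} = - \frac{224}{35344} = \left(-224\right) \frac{1}{35344} = - \frac{14}{2209}$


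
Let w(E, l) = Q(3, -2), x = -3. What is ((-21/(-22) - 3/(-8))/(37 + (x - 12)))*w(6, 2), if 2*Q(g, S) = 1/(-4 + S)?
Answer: -39/7744 ≈ -0.0050362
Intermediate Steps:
Q(g, S) = 1/(2*(-4 + S))
w(E, l) = -1/12 (w(E, l) = 1/(2*(-4 - 2)) = (½)/(-6) = (½)*(-⅙) = -1/12)
((-21/(-22) - 3/(-8))/(37 + (x - 12)))*w(6, 2) = ((-21/(-22) - 3/(-8))/(37 + (-3 - 12)))*(-1/12) = ((-21*(-1/22) - 3*(-⅛))/(37 - 15))*(-1/12) = ((21/22 + 3/8)/22)*(-1/12) = ((1/22)*(117/88))*(-1/12) = (117/1936)*(-1/12) = -39/7744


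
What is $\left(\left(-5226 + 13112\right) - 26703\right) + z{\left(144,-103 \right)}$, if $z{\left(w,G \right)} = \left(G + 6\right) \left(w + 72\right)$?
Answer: $-39769$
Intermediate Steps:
$z{\left(w,G \right)} = \left(6 + G\right) \left(72 + w\right)$
$\left(\left(-5226 + 13112\right) - 26703\right) + z{\left(144,-103 \right)} = \left(\left(-5226 + 13112\right) - 26703\right) + \left(432 + 6 \cdot 144 + 72 \left(-103\right) - 14832\right) = \left(7886 - 26703\right) + \left(432 + 864 - 7416 - 14832\right) = -18817 - 20952 = -39769$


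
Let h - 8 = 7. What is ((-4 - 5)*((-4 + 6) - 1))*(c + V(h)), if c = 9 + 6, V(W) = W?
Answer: -270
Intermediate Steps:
h = 15 (h = 8 + 7 = 15)
c = 15
((-4 - 5)*((-4 + 6) - 1))*(c + V(h)) = ((-4 - 5)*((-4 + 6) - 1))*(15 + 15) = -9*(2 - 1)*30 = -9*1*30 = -9*30 = -270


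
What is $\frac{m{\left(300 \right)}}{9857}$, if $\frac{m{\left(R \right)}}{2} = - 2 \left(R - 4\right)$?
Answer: $- \frac{1184}{9857} \approx -0.12012$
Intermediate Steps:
$m{\left(R \right)} = 16 - 4 R$ ($m{\left(R \right)} = 2 \left(- 2 \left(R - 4\right)\right) = 2 \left(- 2 \left(-4 + R\right)\right) = 2 \left(8 - 2 R\right) = 16 - 4 R$)
$\frac{m{\left(300 \right)}}{9857} = \frac{16 - 1200}{9857} = \left(16 - 1200\right) \frac{1}{9857} = \left(-1184\right) \frac{1}{9857} = - \frac{1184}{9857}$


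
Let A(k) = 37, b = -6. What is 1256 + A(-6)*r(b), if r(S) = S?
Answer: 1034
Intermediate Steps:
1256 + A(-6)*r(b) = 1256 + 37*(-6) = 1256 - 222 = 1034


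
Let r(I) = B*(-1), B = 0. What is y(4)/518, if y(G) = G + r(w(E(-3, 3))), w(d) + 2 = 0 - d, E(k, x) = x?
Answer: 2/259 ≈ 0.0077220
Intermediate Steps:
w(d) = -2 - d (w(d) = -2 + (0 - d) = -2 - d)
r(I) = 0 (r(I) = 0*(-1) = 0)
y(G) = G (y(G) = G + 0 = G)
y(4)/518 = 4/518 = 4*(1/518) = 2/259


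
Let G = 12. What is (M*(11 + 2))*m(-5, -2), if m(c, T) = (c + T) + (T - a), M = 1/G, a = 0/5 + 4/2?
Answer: -143/12 ≈ -11.917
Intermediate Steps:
a = 2 (a = 0*(⅕) + 4*(½) = 0 + 2 = 2)
M = 1/12 ≈ 0.083333
m(c, T) = -2 + c + 2*T (m(c, T) = (c + T) + (T - 1*2) = (T + c) + (T - 2) = (T + c) + (-2 + T) = -2 + c + 2*T)
(M*(11 + 2))*m(-5, -2) = ((11 + 2)/12)*(-2 - 5 + 2*(-2)) = ((1/12)*13)*(-2 - 5 - 4) = (13/12)*(-11) = -143/12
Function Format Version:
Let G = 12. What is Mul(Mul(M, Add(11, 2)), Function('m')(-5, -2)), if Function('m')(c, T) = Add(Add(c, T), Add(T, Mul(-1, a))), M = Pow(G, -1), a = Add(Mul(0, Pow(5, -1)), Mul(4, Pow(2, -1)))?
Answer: Rational(-143, 12) ≈ -11.917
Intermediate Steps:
a = 2 (a = Add(Mul(0, Rational(1, 5)), Mul(4, Rational(1, 2))) = Add(0, 2) = 2)
M = Rational(1, 12) (M = Pow(12, -1) = Rational(1, 12) ≈ 0.083333)
Function('m')(c, T) = Add(-2, c, Mul(2, T)) (Function('m')(c, T) = Add(Add(c, T), Add(T, Mul(-1, 2))) = Add(Add(T, c), Add(T, -2)) = Add(Add(T, c), Add(-2, T)) = Add(-2, c, Mul(2, T)))
Mul(Mul(M, Add(11, 2)), Function('m')(-5, -2)) = Mul(Mul(Rational(1, 12), Add(11, 2)), Add(-2, -5, Mul(2, -2))) = Mul(Mul(Rational(1, 12), 13), Add(-2, -5, -4)) = Mul(Rational(13, 12), -11) = Rational(-143, 12)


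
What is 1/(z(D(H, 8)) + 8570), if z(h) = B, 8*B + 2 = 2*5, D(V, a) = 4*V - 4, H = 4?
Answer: 1/8571 ≈ 0.00011667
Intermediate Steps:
D(V, a) = -4 + 4*V
B = 1 (B = -¼ + (2*5)/8 = -¼ + (⅛)*10 = -¼ + 5/4 = 1)
z(h) = 1
1/(z(D(H, 8)) + 8570) = 1/(1 + 8570) = 1/8571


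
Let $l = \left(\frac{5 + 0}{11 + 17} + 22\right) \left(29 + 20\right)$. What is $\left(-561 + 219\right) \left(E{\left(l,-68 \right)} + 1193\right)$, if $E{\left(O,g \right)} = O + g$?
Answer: $- \frac{1512837}{2} \approx -7.5642 \cdot 10^{5}$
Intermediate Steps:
$l = \frac{4347}{4}$ ($l = \left(\frac{5}{28} + 22\right) 49 = \frac{621}{28} \cdot 49 = \frac{4347}{4} \approx 1086.8$)
$\left(-561 + 219\right) \left(E{\left(l,-68 \right)} + 1193\right) = \left(-561 + 219\right) \left(\left(\frac{4347}{4} - 68\right) + 1193\right) = - 342 \left(\frac{4075}{4} + 1193\right) = \left(-342\right) \frac{8847}{4} = - \frac{1512837}{2}$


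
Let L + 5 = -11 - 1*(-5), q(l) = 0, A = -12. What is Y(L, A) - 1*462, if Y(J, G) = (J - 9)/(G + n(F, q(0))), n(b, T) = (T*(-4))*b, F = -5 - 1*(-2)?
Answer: -1381/3 ≈ -460.33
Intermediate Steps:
F = -3 (F = -5 + 2 = -3)
L = -11 (L = -5 + (-11 - 1*(-5)) = -5 + (-11 + 5) = -5 - 6 = -11)
n(b, T) = -4*T*b (n(b, T) = (-4*T)*b = -4*T*b)
Y(J, G) = (-9 + J)/G (Y(J, G) = (J - 9)/(G - 4*0*(-3)) = (-9 + J)/(G + 0) = (-9 + J)/G)
Y(L, A) - 1*462 = (-9 - 11)/(-12) - 1*462 = -1/12*(-20) - 462 = 5/3 - 462 = -1381/3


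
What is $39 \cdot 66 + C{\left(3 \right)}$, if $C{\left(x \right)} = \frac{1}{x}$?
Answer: $\frac{7723}{3} \approx 2574.3$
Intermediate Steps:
$39 \cdot 66 + C{\left(3 \right)} = 39 \cdot 66 + \frac{1}{3} = 2574 + \frac{1}{3} = \frac{7723}{3}$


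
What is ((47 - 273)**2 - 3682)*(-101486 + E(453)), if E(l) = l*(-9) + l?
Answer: -4981583340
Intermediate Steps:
E(l) = -8*l (E(l) = -9*l + l = -8*l)
((47 - 273)**2 - 3682)*(-101486 + E(453)) = ((47 - 273)**2 - 3682)*(-101486 - 8*453) = ((-226)**2 - 3682)*(-101486 - 3624) = (51076 - 3682)*(-105110) = 47394*(-105110) = -4981583340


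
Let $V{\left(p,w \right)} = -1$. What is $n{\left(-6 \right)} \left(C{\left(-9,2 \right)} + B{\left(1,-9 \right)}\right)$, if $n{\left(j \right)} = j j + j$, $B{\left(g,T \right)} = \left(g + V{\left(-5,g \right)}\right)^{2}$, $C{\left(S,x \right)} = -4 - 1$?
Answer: $-150$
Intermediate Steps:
$C{\left(S,x \right)} = -5$
$B{\left(g,T \right)} = \left(-1 + g\right)^{2}$ ($B{\left(g,T \right)} = \left(g - 1\right)^{2} = \left(-1 + g\right)^{2}$)
$n{\left(j \right)} = j + j^{2}$ ($n{\left(j \right)} = j^{2} + j = j + j^{2}$)
$n{\left(-6 \right)} \left(C{\left(-9,2 \right)} + B{\left(1,-9 \right)}\right) = - 6 \left(1 - 6\right) \left(-5 + \left(-1 + 1\right)^{2}\right) = \left(-6\right) \left(-5\right) \left(-5 + 0^{2}\right) = 30 \left(-5 + 0\right) = 30 \left(-5\right) = -150$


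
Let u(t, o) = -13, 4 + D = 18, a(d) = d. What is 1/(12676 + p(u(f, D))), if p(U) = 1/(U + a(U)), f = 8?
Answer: 26/329575 ≈ 7.8889e-5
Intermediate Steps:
D = 14 (D = -4 + 18 = 14)
p(U) = 1/(2*U) (p(U) = 1/(U + U) = 1/(2*U))
1/(12676 + p(u(f, D))) = 1/(12676 + (½)/(-13)) = 1/(12676 + (½)*(-1/13)) = 1/(12676 - 1/26) = 1/(329575/26) = 26/329575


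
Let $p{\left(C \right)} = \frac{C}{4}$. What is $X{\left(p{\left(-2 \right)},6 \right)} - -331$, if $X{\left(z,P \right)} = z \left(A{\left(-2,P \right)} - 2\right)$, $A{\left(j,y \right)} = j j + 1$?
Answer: $\frac{659}{2} \approx 329.5$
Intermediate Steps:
$A{\left(j,y \right)} = 1 + j^{2}$ ($A{\left(j,y \right)} = j^{2} + 1 = 1 + j^{2}$)
$p{\left(C \right)} = \frac{C}{4}$ ($p{\left(C \right)} = C \frac{1}{4} = \frac{C}{4}$)
$X{\left(z,P \right)} = 3 z$ ($X{\left(z,P \right)} = z \left(\left(1 + \left(-2\right)^{2}\right) - 2\right) = z \left(\left(1 + 4\right) - 2\right) = z \left(5 - 2\right) = z 3 = 3 z$)
$X{\left(p{\left(-2 \right)},6 \right)} - -331 = 3 \cdot \frac{1}{4} \left(-2\right) - -331 = 3 \left(- \frac{1}{2}\right) + 331 = - \frac{3}{2} + 331 = \frac{659}{2}$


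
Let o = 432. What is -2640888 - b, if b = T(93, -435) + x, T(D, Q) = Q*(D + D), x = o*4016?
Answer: -4294890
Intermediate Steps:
x = 1734912 (x = 432*4016 = 1734912)
T(D, Q) = 2*D*Q (T(D, Q) = Q*(2*D) = 2*D*Q)
b = 1654002 (b = 2*93*(-435) + 1734912 = -80910 + 1734912 = 1654002)
-2640888 - b = -2640888 - 1*1654002 = -2640888 - 1654002 = -4294890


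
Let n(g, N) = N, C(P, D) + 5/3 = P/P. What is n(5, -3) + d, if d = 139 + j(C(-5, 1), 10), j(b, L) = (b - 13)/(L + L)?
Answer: 8119/60 ≈ 135.32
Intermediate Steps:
C(P, D) = -2/3 (C(P, D) = -5/3 + P/P = -5/3 + 1 = -2/3)
j(b, L) = (-13 + b)/(2*L) (j(b, L) = (-13 + b)/((2*L)) = (-13 + b)*(1/(2*L)) = (-13 + b)/(2*L))
d = 8299/60 (d = 139 + (1/2)*(-13 - 2/3)/10 = 139 + (1/2)*(1/10)*(-41/3) = 139 - 41/60 = 8299/60 ≈ 138.32)
n(5, -3) + d = -3 + 8299/60 = 8119/60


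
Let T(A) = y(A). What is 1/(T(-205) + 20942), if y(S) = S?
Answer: 1/20737 ≈ 4.8223e-5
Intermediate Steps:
T(A) = A
1/(T(-205) + 20942) = 1/(-205 + 20942) = 1/20737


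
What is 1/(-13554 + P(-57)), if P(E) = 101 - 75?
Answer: -1/13528 ≈ -7.3921e-5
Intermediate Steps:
P(E) = 26
1/(-13554 + P(-57)) = 1/(-13554 + 26) = 1/(-13528) = -1/13528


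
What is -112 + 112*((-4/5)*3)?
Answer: -1904/5 ≈ -380.80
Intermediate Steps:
-112 + 112*((-4/5)*3) = -112 + 112*(((1/5)*(-4))*3) = -112 + 112*(-4/5*3) = -112 + 112*(-12/5) = -112 - 1344/5 = -1904/5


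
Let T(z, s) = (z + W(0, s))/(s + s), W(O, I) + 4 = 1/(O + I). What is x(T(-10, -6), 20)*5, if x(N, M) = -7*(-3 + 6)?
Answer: -105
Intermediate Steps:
W(O, I) = -4 + 1/(I + O) (W(O, I) = -4 + 1/(O + I) = -4 + 1/(I + O))
T(z, s) = (z + (1 - 4*s)/s)/(2*s) (T(z, s) = (z + (1 - 4*s - 4*0)/(s + 0))/(s + s) = (z + (1 - 4*s + 0)/s)/((2*s)) = (z + (1 - 4*s)/s)*(1/(2*s)) = (z + (1 - 4*s)/s)/(2*s))
x(N, M) = -21 (x(N, M) = -7*3 = -21)
x(T(-10, -6), 20)*5 = -21*5 = -105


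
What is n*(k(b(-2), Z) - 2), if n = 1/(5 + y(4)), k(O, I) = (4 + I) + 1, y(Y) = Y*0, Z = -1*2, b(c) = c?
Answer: ⅕ ≈ 0.20000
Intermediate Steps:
Z = -2
y(Y) = 0
k(O, I) = 5 + I
n = ⅕ (n = 1/(5 + 0) = 1/5 = ⅕ ≈ 0.20000)
n*(k(b(-2), Z) - 2) = ((5 - 2) - 2)/5 = (3 - 2)/5 = (⅕)*1 = ⅕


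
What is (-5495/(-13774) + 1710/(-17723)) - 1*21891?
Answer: -5343882700037/244116602 ≈ -21891.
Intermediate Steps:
(-5495/(-13774) + 1710/(-17723)) - 1*21891 = (-5495*(-1/13774) + 1710*(-1/17723)) - 21891 = (5495/13774 - 1710/17723) - 21891 = 73834345/244116602 - 21891 = -5343882700037/244116602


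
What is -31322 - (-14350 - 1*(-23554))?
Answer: -40526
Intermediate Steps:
-31322 - (-14350 - 1*(-23554)) = -31322 - (-14350 + 23554) = -31322 - 1*9204 = -31322 - 9204 = -40526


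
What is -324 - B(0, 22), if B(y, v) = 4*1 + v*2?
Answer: -372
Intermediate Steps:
B(y, v) = 4 + 2*v
-324 - B(0, 22) = -324 - (4 + 2*22) = -324 - (4 + 44) = -324 - 1*48 = -324 - 48 = -372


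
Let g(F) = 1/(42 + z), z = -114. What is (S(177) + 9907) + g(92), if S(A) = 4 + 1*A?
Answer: 726335/72 ≈ 10088.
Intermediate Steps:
S(A) = 4 + A
g(F) = -1/72 (g(F) = 1/(42 - 114) = 1/(-72) = -1/72)
(S(177) + 9907) + g(92) = ((4 + 177) + 9907) - 1/72 = (181 + 9907) - 1/72 = 10088 - 1/72 = 726335/72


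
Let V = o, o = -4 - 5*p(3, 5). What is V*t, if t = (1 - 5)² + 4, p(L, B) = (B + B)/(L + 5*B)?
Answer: -810/7 ≈ -115.71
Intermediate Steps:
p(L, B) = 2*B/(L + 5*B) (p(L, B) = (2*B)/(L + 5*B) = 2*B/(L + 5*B))
o = -81/14 (o = -4 - 10*5/(3 + 5*5) = -4 - 10*5/(3 + 25) = -4 - 10*5/28 = -4 - 5*5/14 = -4 - 25/14 = -81/14 ≈ -5.7857)
V = -81/14 ≈ -5.7857
t = 20 (t = (-4)² + 4 = 16 + 4 = 20)
V*t = -81/14*20 = -810/7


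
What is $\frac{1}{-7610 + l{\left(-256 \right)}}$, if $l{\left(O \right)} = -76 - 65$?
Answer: $- \frac{1}{7751} \approx -0.00012902$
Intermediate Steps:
$l{\left(O \right)} = -141$ ($l{\left(O \right)} = -76 - 65 = -141$)
$\frac{1}{-7610 + l{\left(-256 \right)}} = \frac{1}{-7610 - 141} = \frac{1}{-7751} = - \frac{1}{7751}$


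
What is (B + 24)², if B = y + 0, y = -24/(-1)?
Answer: 2304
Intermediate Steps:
y = 24 (y = -24*(-1) = 24)
B = 24 (B = 24 + 0 = 24)
(B + 24)² = (24 + 24)² = 48² = 2304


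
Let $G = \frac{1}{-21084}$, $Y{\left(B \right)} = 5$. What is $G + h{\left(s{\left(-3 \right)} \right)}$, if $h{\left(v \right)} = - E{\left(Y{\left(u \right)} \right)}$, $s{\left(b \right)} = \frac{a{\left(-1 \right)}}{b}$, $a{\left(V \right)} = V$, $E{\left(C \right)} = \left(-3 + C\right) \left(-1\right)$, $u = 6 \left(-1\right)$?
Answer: $\frac{42167}{21084} \approx 2.0$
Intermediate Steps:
$u = -6$
$E{\left(C \right)} = 3 - C$
$s{\left(b \right)} = - \frac{1}{b}$
$h{\left(v \right)} = 2$ ($h{\left(v \right)} = - (3 - 5) = \left(-1\right) \left(-2\right) = 2$)
$G = - \frac{1}{21084} \approx -4.7429 \cdot 10^{-5}$
$G + h{\left(s{\left(-3 \right)} \right)} = - \frac{1}{21084} + 2 = \frac{42167}{21084}$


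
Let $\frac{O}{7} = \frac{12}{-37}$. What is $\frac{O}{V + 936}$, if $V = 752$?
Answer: $- \frac{21}{15614} \approx -0.0013449$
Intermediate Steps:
$O = - \frac{84}{37}$ ($O = 7 \frac{12}{-37} = 7 \cdot 12 \left(- \frac{1}{37}\right) = 7 \left(- \frac{12}{37}\right) = - \frac{84}{37} \approx -2.2703$)
$\frac{O}{V + 936} = \frac{1}{752 + 936} \left(- \frac{84}{37}\right) = \frac{1}{1688} \left(- \frac{84}{37}\right) = - \frac{21}{15614}$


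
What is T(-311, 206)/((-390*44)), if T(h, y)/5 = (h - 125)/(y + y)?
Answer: 109/353496 ≈ 0.00030835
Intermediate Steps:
T(h, y) = 5*(-125 + h)/(2*y) (T(h, y) = 5*((h - 125)/(y + y)) = 5*((-125 + h)/((2*y))) = 5*((-125 + h)*(1/(2*y))) = 5*((-125 + h)/(2*y)) = 5*(-125 + h)/(2*y))
T(-311, 206)/((-390*44)) = ((5/2)*(-125 - 311)/206)/((-390*44)) = ((5/2)*(1/206)*(-436))/(-17160) = -545/103*(-1/17160) = 109/353496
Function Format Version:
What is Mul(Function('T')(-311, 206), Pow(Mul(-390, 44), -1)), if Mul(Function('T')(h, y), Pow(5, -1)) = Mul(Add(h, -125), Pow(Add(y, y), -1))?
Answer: Rational(109, 353496) ≈ 0.00030835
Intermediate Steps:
Function('T')(h, y) = Mul(Rational(5, 2), Pow(y, -1), Add(-125, h)) (Function('T')(h, y) = Mul(5, Mul(Add(h, -125), Pow(Add(y, y), -1))) = Mul(5, Mul(Add(-125, h), Pow(Mul(2, y), -1))) = Mul(5, Mul(Add(-125, h), Mul(Rational(1, 2), Pow(y, -1)))) = Mul(5, Mul(Rational(1, 2), Pow(y, -1), Add(-125, h))) = Mul(Rational(5, 2), Pow(y, -1), Add(-125, h)))
Mul(Function('T')(-311, 206), Pow(Mul(-390, 44), -1)) = Mul(Mul(Rational(5, 2), Pow(206, -1), Add(-125, -311)), Pow(Mul(-390, 44), -1)) = Mul(Mul(Rational(5, 2), Rational(1, 206), -436), Pow(-17160, -1)) = Mul(Rational(-545, 103), Rational(-1, 17160)) = Rational(109, 353496)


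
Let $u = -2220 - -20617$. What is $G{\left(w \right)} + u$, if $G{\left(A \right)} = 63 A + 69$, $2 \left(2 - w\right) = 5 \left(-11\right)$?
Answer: $\frac{40649}{2} \approx 20325.0$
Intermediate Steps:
$w = \frac{59}{2}$ ($w = 2 - \frac{5 \left(-11\right)}{2} = 2 - - \frac{55}{2} = 2 + \frac{55}{2} = \frac{59}{2} \approx 29.5$)
$u = 18397$ ($u = -2220 + 20617 = 18397$)
$G{\left(A \right)} = 69 + 63 A$
$G{\left(w \right)} + u = \left(69 + 63 \cdot \frac{59}{2}\right) + 18397 = \left(69 + \frac{3717}{2}\right) + 18397 = \frac{3855}{2} + 18397 = \frac{40649}{2}$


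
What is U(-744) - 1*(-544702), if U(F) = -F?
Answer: 545446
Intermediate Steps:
U(-744) - 1*(-544702) = -1*(-744) - 1*(-544702) = 744 + 544702 = 545446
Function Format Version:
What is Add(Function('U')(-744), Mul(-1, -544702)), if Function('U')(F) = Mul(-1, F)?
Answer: 545446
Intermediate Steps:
Add(Function('U')(-744), Mul(-1, -544702)) = Add(Mul(-1, -744), Mul(-1, -544702)) = Add(744, 544702) = 545446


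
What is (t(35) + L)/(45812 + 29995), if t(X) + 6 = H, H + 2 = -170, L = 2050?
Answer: 208/8423 ≈ 0.024694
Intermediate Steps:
H = -172 (H = -2 - 170 = -172)
t(X) = -178 (t(X) = -6 - 172 = -178)
(t(35) + L)/(45812 + 29995) = (-178 + 2050)/(45812 + 29995) = 1872/75807 = 1872*(1/75807) = 208/8423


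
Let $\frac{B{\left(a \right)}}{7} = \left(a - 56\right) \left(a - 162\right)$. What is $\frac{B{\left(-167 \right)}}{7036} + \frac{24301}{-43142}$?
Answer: $\frac{10992705981}{151773556} \approx 72.428$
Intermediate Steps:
$B{\left(a \right)} = 7 \left(-162 + a\right) \left(-56 + a\right)$ ($B{\left(a \right)} = 7 \left(a - 56\right) \left(a - 162\right) = 7 \left(-56 + a\right) \left(-162 + a\right) = 7 \left(-162 + a\right) \left(-56 + a\right)$)
$\frac{B{\left(-167 \right)}}{7036} + \frac{24301}{-43142} = \frac{63504 - -254842 + 7 \left(-167\right)^{2}}{7036} + \frac{24301}{-43142} = \left(63504 + 254842 + 7 \cdot 27889\right) \frac{1}{7036} + 24301 \left(- \frac{1}{43142}\right) = \left(63504 + 254842 + 195223\right) \frac{1}{7036} - \frac{24301}{43142} = 513569 \cdot \frac{1}{7036} - \frac{24301}{43142} = \frac{513569}{7036} - \frac{24301}{43142} = \frac{10992705981}{151773556}$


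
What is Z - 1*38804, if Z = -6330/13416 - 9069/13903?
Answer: -1206339084781/31087108 ≈ -38805.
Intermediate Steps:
Z = -34945949/31087108 (Z = -6330*1/13416 - 9069*1/13903 = -1055/2236 - 9069/13903 = -34945949/31087108 ≈ -1.1241)
Z - 1*38804 = -34945949/31087108 - 1*38804 = -34945949/31087108 - 38804 = -1206339084781/31087108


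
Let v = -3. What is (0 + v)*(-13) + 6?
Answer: 45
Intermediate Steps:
(0 + v)*(-13) + 6 = (0 - 3)*(-13) + 6 = -3*(-13) + 6 = 39 + 6 = 45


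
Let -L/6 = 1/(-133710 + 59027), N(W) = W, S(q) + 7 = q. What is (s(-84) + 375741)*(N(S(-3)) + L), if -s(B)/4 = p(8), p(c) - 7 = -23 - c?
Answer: -40097727384/10669 ≈ -3.7583e+6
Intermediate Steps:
S(q) = -7 + q
p(c) = -16 - c (p(c) = 7 + (-23 - c) = -16 - c)
s(B) = 96 (s(B) = -4*(-16 - 1*8) = -4*(-16 - 8) = -4*(-24) = 96)
L = 6/74683 (L = -6/(-133710 + 59027) = -6/(-74683) = -6*(-1/74683) = 6/74683 ≈ 8.0340e-5)
(s(-84) + 375741)*(N(S(-3)) + L) = (96 + 375741)*((-7 - 3) + 6/74683) = 375837*(-10 + 6/74683) = 375837*(-746824/74683) = -40097727384/10669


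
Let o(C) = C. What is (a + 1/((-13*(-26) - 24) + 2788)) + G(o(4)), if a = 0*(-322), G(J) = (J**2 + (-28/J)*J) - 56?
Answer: -210935/3102 ≈ -68.000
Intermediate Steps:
G(J) = -84 + J**2 (G(J) = (J**2 - 28) - 56 = (-28 + J**2) - 56 = -84 + J**2)
a = 0
(a + 1/((-13*(-26) - 24) + 2788)) + G(o(4)) = (0 + 1/((-13*(-26) - 24) + 2788)) + (-84 + 4**2) = (0 + 1/((338 - 24) + 2788)) + (-84 + 16) = (0 + 1/(314 + 2788)) - 68 = (0 + 1/3102) - 68 = 1/3102 - 68 = -210935/3102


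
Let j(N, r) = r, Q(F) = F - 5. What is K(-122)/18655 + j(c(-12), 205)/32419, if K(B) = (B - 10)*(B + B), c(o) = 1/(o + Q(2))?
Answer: 1047975427/604776445 ≈ 1.7328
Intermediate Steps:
Q(F) = -5 + F
c(o) = 1/(-3 + o) (c(o) = 1/(o + (-5 + 2)) = 1/(o - 3) = 1/(-3 + o))
K(B) = 2*B*(-10 + B) (K(B) = (-10 + B)*(2*B) = 2*B*(-10 + B))
K(-122)/18655 + j(c(-12), 205)/32419 = (2*(-122)*(-10 - 122))/18655 + 205/32419 = (2*(-122)*(-132))*(1/18655) + 205*(1/32419) = 32208*(1/18655) + 205/32419 = 32208/18655 + 205/32419 = 1047975427/604776445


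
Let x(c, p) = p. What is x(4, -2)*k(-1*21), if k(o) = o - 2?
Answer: 46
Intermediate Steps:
k(o) = -2 + o
x(4, -2)*k(-1*21) = -2*(-2 - 1*21) = -2*(-2 - 21) = -2*(-23) = 46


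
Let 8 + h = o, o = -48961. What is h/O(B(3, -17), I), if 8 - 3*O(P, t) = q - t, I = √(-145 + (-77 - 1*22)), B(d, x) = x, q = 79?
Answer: 10430397/5285 + 293814*I*√61/5285 ≈ 1973.6 + 434.2*I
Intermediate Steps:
h = -48969 (h = -8 - 48961 = -48969)
I = 2*I*√61 (I = √(-145 + (-77 - 22)) = √(-145 - 99) = √(-244) = 2*I*√61 ≈ 15.62*I)
O(P, t) = -71/3 + t/3 (O(P, t) = 8/3 - (79 - t)/3 = 8/3 + (-79/3 + t/3) = -71/3 + t/3)
h/O(B(3, -17), I) = -48969/(-71/3 + (2*I*√61)/3) = -48969/(-71/3 + 2*I*√61/3)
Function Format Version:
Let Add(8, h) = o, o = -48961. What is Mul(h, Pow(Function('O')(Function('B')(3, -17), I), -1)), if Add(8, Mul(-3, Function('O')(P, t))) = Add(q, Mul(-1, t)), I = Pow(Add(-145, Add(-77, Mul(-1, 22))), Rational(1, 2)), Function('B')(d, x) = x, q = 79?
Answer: Add(Rational(10430397, 5285), Mul(Rational(293814, 5285), I, Pow(61, Rational(1, 2)))) ≈ Add(1973.6, Mul(434.20, I))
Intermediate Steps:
h = -48969 (h = Add(-8, -48961) = -48969)
I = Mul(2, I, Pow(61, Rational(1, 2))) (I = Pow(Add(-145, Add(-77, -22)), Rational(1, 2)) = Pow(Add(-145, -99), Rational(1, 2)) = Pow(-244, Rational(1, 2)) = Mul(2, I, Pow(61, Rational(1, 2))) ≈ Mul(15.620, I))
Function('O')(P, t) = Add(Rational(-71, 3), Mul(Rational(1, 3), t)) (Function('O')(P, t) = Add(Rational(8, 3), Mul(Rational(-1, 3), Add(79, Mul(-1, t)))) = Add(Rational(8, 3), Add(Rational(-79, 3), Mul(Rational(1, 3), t))) = Add(Rational(-71, 3), Mul(Rational(1, 3), t)))
Mul(h, Pow(Function('O')(Function('B')(3, -17), I), -1)) = Mul(-48969, Pow(Add(Rational(-71, 3), Mul(Rational(1, 3), Mul(2, I, Pow(61, Rational(1, 2))))), -1)) = Mul(-48969, Pow(Add(Rational(-71, 3), Mul(Rational(2, 3), I, Pow(61, Rational(1, 2)))), -1))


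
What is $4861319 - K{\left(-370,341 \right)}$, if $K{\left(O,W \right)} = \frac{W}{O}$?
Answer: $\frac{1798688371}{370} \approx 4.8613 \cdot 10^{6}$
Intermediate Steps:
$4861319 - K{\left(-370,341 \right)} = 4861319 - \frac{341}{-370} = 4861319 - 341 \left(- \frac{1}{370}\right) = 4861319 - - \frac{341}{370} = 4861319 + \frac{341}{370} = \frac{1798688371}{370}$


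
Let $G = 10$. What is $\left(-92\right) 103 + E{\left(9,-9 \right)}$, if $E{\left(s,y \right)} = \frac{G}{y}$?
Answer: $- \frac{85294}{9} \approx -9477.1$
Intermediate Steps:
$E{\left(s,y \right)} = \frac{10}{y}$
$\left(-92\right) 103 + E{\left(9,-9 \right)} = \left(-92\right) 103 + \frac{10}{-9} = -9476 + 10 \left(- \frac{1}{9}\right) = -9476 - \frac{10}{9} = - \frac{85294}{9}$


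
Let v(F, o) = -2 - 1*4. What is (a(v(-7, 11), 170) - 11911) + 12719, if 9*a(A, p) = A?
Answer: 2422/3 ≈ 807.33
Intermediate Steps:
v(F, o) = -6 (v(F, o) = -2 - 4 = -6)
a(A, p) = A/9
(a(v(-7, 11), 170) - 11911) + 12719 = ((⅑)*(-6) - 11911) + 12719 = (-⅔ - 11911) + 12719 = -35735/3 + 12719 = 2422/3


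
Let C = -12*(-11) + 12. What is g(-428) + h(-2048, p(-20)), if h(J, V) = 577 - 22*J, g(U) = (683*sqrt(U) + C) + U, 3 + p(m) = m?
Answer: 45349 + 1366*I*sqrt(107) ≈ 45349.0 + 14130.0*I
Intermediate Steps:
p(m) = -3 + m
C = 144 (C = 132 + 12 = 144)
g(U) = 144 + U + 683*sqrt(U) (g(U) = (683*sqrt(U) + 144) + U = (144 + 683*sqrt(U)) + U = 144 + U + 683*sqrt(U))
h(J, V) = 577 - 22*J
g(-428) + h(-2048, p(-20)) = (144 - 428 + 683*sqrt(-428)) + (577 - 22*(-2048)) = (144 - 428 + 683*(2*I*sqrt(107))) + (577 + 45056) = (144 - 428 + 1366*I*sqrt(107)) + 45633 = (-284 + 1366*I*sqrt(107)) + 45633 = 45349 + 1366*I*sqrt(107)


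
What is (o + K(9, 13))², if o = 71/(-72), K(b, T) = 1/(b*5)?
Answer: 120409/129600 ≈ 0.92908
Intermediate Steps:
K(b, T) = 1/(5*b)
o = -71/72 (o = 71*(-1/72) = -71/72 ≈ -0.98611)
(o + K(9, 13))² = (-71/72 + (⅕)/9)² = (-71/72 + (⅕)*(⅑))² = (-71/72 + 1/45)² = (-347/360)² = 120409/129600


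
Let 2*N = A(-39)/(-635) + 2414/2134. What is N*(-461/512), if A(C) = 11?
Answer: -86980097/173451520 ≈ -0.50147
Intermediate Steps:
N = 377354/677545 (N = (11/(-635) + 2414/2134)/2 = (11*(-1/635) + 2414*(1/2134))/2 = (-11/635 + 1207/1067)/2 = (½)*(754708/677545) = 377354/677545 ≈ 0.55694)
N*(-461/512) = 377354*(-461/512)/677545 = 377354*(-461*1/512)/677545 = (377354/677545)*(-461/512) = -86980097/173451520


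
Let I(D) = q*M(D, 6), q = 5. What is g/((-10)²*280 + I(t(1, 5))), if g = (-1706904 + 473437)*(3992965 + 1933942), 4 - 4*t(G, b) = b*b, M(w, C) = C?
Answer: -7310644196569/28030 ≈ -2.6081e+8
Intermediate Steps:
t(G, b) = 1 - b²/4 (t(G, b) = 1 - b*b/4 = 1 - b²/4)
I(D) = 30 (I(D) = 5*6 = 30)
g = -7310644196569 (g = -1233467*5926907 = -7310644196569)
g/((-10)²*280 + I(t(1, 5))) = -7310644196569/((-10)²*280 + 30) = -7310644196569/(100*280 + 30) = -7310644196569/(28000 + 30) = -7310644196569/28030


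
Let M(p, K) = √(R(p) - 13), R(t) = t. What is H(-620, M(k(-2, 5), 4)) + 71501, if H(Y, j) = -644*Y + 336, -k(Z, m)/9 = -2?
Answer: 471117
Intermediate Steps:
k(Z, m) = 18 (k(Z, m) = -9*(-2) = 18)
M(p, K) = √(-13 + p) (M(p, K) = √(p - 13) = √(-13 + p))
H(Y, j) = 336 - 644*Y
H(-620, M(k(-2, 5), 4)) + 71501 = (336 - 644*(-620)) + 71501 = (336 + 399280) + 71501 = 399616 + 71501 = 471117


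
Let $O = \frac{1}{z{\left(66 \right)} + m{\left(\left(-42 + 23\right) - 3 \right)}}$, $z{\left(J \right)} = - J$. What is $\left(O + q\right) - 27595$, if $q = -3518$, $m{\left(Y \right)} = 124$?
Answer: $- \frac{1804553}{58} \approx -31113.0$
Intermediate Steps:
$O = \frac{1}{58}$ ($O = \frac{1}{\left(-1\right) 66 + 124} = \frac{1}{-66 + 124} = \frac{1}{58} \approx 0.017241$)
$\left(O + q\right) - 27595 = \left(\frac{1}{58} - 3518\right) - 27595 = - \frac{204043}{58} - 27595 = - \frac{1804553}{58}$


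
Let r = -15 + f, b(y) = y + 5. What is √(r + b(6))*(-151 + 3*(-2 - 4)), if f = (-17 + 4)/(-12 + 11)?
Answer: -507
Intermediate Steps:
b(y) = 5 + y
f = 13 (f = -13/(-1) = -13*(-1) = 13)
r = -2 (r = -15 + 13 = -2)
√(r + b(6))*(-151 + 3*(-2 - 4)) = √(-2 + (5 + 6))*(-151 + 3*(-2 - 4)) = √(-2 + 11)*(-151 + 3*(-6)) = √9*(-151 - 18) = 3*(-169) = -507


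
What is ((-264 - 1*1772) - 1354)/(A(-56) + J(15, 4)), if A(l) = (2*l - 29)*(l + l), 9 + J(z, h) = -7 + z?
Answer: -3390/15791 ≈ -0.21468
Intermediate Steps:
J(z, h) = -16 + z (J(z, h) = -9 + (-7 + z) = -16 + z)
A(l) = 2*l*(-29 + 2*l) (A(l) = (-29 + 2*l)*(2*l) = 2*l*(-29 + 2*l))
((-264 - 1*1772) - 1354)/(A(-56) + J(15, 4)) = ((-264 - 1*1772) - 1354)/(2*(-56)*(-29 + 2*(-56)) + (-16 + 15)) = ((-264 - 1772) - 1354)/(2*(-56)*(-29 - 112) - 1) = (-2036 - 1354)/(2*(-56)*(-141) - 1) = -3390/(15792 - 1) = -3390/15791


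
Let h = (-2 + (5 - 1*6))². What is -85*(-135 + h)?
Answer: 10710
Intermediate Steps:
h = 9 (h = (-2 + (5 - 6))² = (-2 - 1)² = (-3)² = 9)
-85*(-135 + h) = -85*(-135 + 9) = -85*(-126) = 10710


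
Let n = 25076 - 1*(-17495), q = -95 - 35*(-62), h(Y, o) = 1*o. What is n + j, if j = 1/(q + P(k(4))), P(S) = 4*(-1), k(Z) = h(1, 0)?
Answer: 88164542/2071 ≈ 42571.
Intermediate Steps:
h(Y, o) = o
k(Z) = 0
q = 2075 (q = -95 + 2170 = 2075)
P(S) = -4
n = 42571 (n = 25076 + 17495 = 42571)
j = 1/2071 (j = 1/(2075 - 4) = 1/2071 ≈ 0.00048286)
n + j = 42571 + 1/2071 = 88164542/2071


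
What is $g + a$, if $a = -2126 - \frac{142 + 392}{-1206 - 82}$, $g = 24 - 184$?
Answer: $- \frac{1471917}{644} \approx -2285.6$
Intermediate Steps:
$g = -160$ ($g = 24 - 184 = -160$)
$a = - \frac{1368877}{644}$ ($a = -2126 - \frac{534}{-1288} = -2126 - 534 \left(- \frac{1}{1288}\right) = -2126 - - \frac{267}{644} = -2126 + \frac{267}{644} = - \frac{1368877}{644} \approx -2125.6$)
$g + a = -160 - \frac{1368877}{644} = - \frac{1471917}{644}$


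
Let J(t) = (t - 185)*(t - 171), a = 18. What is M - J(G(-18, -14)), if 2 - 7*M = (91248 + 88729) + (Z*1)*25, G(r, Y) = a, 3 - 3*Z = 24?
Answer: -358657/7 ≈ -51237.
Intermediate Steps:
Z = -7 (Z = 1 - ⅓*24 = 1 - 8 = -7)
G(r, Y) = 18
J(t) = (-185 + t)*(-171 + t)
M = -179800/7 (M = 2/7 - ((91248 + 88729) - 7*1*25)/7 = 2/7 - (179977 - 7*25)/7 = 2/7 - (179977 - 175)/7 = 2/7 - ⅐*179802 = 2/7 - 25686 = -179800/7 ≈ -25686.)
M - J(G(-18, -14)) = -179800/7 - (31635 + 18² - 356*18) = -179800/7 - (31635 + 324 - 6408) = -179800/7 - 1*25551 = -179800/7 - 25551 = -358657/7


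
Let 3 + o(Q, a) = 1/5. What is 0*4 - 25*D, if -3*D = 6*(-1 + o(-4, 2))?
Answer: -190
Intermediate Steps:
o(Q, a) = -14/5 (o(Q, a) = -3 + 1/5 = -3 + ⅕ = -14/5)
D = 38/5 (D = -2*(-1 - 14/5) = -2*(-19)/5 = -⅓*(-114/5) = 38/5 ≈ 7.6000)
0*4 - 25*D = 0*4 - 25*38/5 = 0 - 190 = -190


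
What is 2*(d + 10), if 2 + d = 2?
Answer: 20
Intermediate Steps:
d = 0 (d = -2 + 2 = 0)
2*(d + 10) = 2*(0 + 10) = 2*10 = 20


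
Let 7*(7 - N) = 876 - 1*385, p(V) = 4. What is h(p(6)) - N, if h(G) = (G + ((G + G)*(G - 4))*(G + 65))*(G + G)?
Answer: 666/7 ≈ 95.143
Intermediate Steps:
h(G) = 2*G*(G + 2*G*(-4 + G)*(65 + G)) (h(G) = (G + ((2*G)*(-4 + G))*(65 + G))*(2*G) = (G + (2*G*(-4 + G))*(65 + G))*(2*G) = (G + 2*G*(-4 + G)*(65 + G))*(2*G) = 2*G*(G + 2*G*(-4 + G)*(65 + G)))
N = -442/7 (N = 7 - (876 - 1*385)/7 = 7 - (876 - 385)/7 = 7 - ⅐*491 = 7 - 491/7 = -442/7 ≈ -63.143)
h(p(6)) - N = 4²*(-1038 + 4*4² + 244*4) - 1*(-442/7) = 16*(-1038 + 4*16 + 976) + 442/7 = 16*(-1038 + 64 + 976) + 442/7 = 16*2 + 442/7 = 32 + 442/7 = 666/7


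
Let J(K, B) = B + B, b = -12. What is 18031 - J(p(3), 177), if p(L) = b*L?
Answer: 17677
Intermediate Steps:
p(L) = -12*L
J(K, B) = 2*B
18031 - J(p(3), 177) = 18031 - 2*177 = 18031 - 1*354 = 18031 - 354 = 17677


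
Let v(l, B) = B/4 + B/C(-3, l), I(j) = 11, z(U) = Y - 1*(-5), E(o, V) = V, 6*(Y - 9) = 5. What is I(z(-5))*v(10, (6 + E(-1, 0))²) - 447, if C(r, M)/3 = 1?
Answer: -216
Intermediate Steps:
Y = 59/6 (Y = 9 + (⅙)*5 = 9 + ⅚ = 59/6 ≈ 9.8333)
C(r, M) = 3 (C(r, M) = 3*1 = 3)
z(U) = 89/6 (z(U) = 59/6 - 1*(-5) = 59/6 + 5 = 89/6)
v(l, B) = 7*B/12 (v(l, B) = B/4 + B/3 = 7*B/12)
I(z(-5))*v(10, (6 + E(-1, 0))²) - 447 = 11*(7*(6 + 0)²/12) - 447 = 11*((7/12)*6²) - 447 = 11*((7/12)*36) - 447 = 11*21 - 447 = 231 - 447 = -216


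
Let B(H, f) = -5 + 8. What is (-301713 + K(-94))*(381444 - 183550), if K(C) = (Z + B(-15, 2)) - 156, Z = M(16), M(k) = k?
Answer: -59734303900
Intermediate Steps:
B(H, f) = 3
Z = 16
K(C) = -137 (K(C) = (16 + 3) - 156 = 19 - 156 = -137)
(-301713 + K(-94))*(381444 - 183550) = (-301713 - 137)*(381444 - 183550) = -301850*197894 = -59734303900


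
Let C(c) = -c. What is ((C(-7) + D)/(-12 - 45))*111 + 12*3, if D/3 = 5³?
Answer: -13450/19 ≈ -707.89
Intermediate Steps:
D = 375 (D = 3*5³ = 3*125 = 375)
((C(-7) + D)/(-12 - 45))*111 + 12*3 = ((-1*(-7) + 375)/(-12 - 45))*111 + 12*3 = ((7 + 375)/(-57))*111 + 36 = (382*(-1/57))*111 + 36 = -382/57*111 + 36 = -14134/19 + 36 = -13450/19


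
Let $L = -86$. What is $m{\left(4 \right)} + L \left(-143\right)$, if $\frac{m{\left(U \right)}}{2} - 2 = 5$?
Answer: $12312$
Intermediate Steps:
$m{\left(U \right)} = 14$ ($m{\left(U \right)} = 4 + 2 \cdot 5 = 4 + 10 = 14$)
$m{\left(4 \right)} + L \left(-143\right) = 14 - -12298 = 14 + 12298 = 12312$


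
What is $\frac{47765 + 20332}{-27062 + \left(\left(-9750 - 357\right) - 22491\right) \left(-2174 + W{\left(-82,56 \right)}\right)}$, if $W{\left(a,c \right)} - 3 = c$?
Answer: $\frac{68097}{68917708} \approx 0.00098809$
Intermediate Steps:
$W{\left(a,c \right)} = 3 + c$
$\frac{47765 + 20332}{-27062 + \left(\left(-9750 - 357\right) - 22491\right) \left(-2174 + W{\left(-82,56 \right)}\right)} = \frac{47765 + 20332}{-27062 + \left(\left(-9750 - 357\right) - 22491\right) \left(-2174 + \left(3 + 56\right)\right)} = \frac{68097}{-27062 + \left(\left(-9750 - 357\right) - 22491\right) \left(-2174 + 59\right)} = \frac{68097}{-27062 + \left(-10107 - 22491\right) \left(-2115\right)} = \frac{68097}{-27062 - -68944770} = \frac{68097}{-27062 + 68944770} = \frac{68097}{68917708}$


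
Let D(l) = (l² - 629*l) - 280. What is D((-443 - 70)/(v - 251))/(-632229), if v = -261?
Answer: 238347775/165735038976 ≈ 0.0014381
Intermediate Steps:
D(l) = -280 + l² - 629*l
D((-443 - 70)/(v - 251))/(-632229) = (-280 + ((-443 - 70)/(-261 - 251))² - 629*(-443 - 70)/(-261 - 251))/(-632229) = (-280 + (-513/(-512))² - (-322677)/(-512))*(-1/632229) = (-280 + (-513*(-1/512))² - (-322677)*(-1)/512)*(-1/632229) = (-280 + (513/512)² - 629*513/512)*(-1/632229) = (-280 + 263169/262144 - 322677/512)*(-1/632229) = -238347775/262144*(-1/632229) = 238347775/165735038976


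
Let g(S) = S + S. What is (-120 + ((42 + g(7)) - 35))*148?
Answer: -14652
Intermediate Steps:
g(S) = 2*S
(-120 + ((42 + g(7)) - 35))*148 = (-120 + ((42 + 2*7) - 35))*148 = (-120 + ((42 + 14) - 35))*148 = (-120 + (56 - 35))*148 = (-120 + 21)*148 = -99*148 = -14652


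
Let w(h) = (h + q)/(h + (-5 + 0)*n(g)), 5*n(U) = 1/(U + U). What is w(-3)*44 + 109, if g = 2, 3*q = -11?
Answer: 7771/39 ≈ 199.26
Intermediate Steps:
q = -11/3 (q = (1/3)*(-11) = -11/3 ≈ -3.6667)
n(U) = 1/(10*U) (n(U) = 1/(5*(U + U)) = 1/(5*((2*U))) = (1/(2*U))/5 = 1/(10*U))
w(h) = (-11/3 + h)/(-1/4 + h) (w(h) = (h - 11/3)/(h + (-5 + 0)*((1/10)/2)) = (-11/3 + h)/(h - 1/(2*2)) = (-11/3 + h)/(h - 5*1/20) = (-11/3 + h)/(h - 1/4) = (-11/3 + h)/(-1/4 + h))
w(-3)*44 + 109 = (4*(-11 + 3*(-3))/(3*(-1 + 4*(-3))))*44 + 109 = (4*(-11 - 9)/(3*(-1 - 12)))*44 + 109 = ((4/3)*(-20)/(-13))*44 + 109 = ((4/3)*(-1/13)*(-20))*44 + 109 = (80/39)*44 + 109 = 3520/39 + 109 = 7771/39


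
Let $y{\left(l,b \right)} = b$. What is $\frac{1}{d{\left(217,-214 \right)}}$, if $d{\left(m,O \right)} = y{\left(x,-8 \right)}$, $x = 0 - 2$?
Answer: $- \frac{1}{8} \approx -0.125$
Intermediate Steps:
$x = -2$
$d{\left(m,O \right)} = -8$
$\frac{1}{d{\left(217,-214 \right)}} = \frac{1}{-8} = - \frac{1}{8}$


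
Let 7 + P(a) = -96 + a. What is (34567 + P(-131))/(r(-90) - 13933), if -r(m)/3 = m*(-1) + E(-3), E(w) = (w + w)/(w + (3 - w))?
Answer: -34333/14197 ≈ -2.4183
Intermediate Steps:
E(w) = 2*w/3 (E(w) = (2*w)/3 = (2*w)*(1/3) = 2*w/3)
P(a) = -103 + a (P(a) = -7 + (-96 + a) = -103 + a)
r(m) = 6 + 3*m (r(m) = -3*(m*(-1) + (2/3)*(-3)) = -3*(-m - 2) = -3*(-2 - m) = 6 + 3*m)
(34567 + P(-131))/(r(-90) - 13933) = (34567 + (-103 - 131))/((6 + 3*(-90)) - 13933) = (34567 - 234)/((6 - 270) - 13933) = 34333/(-264 - 13933) = 34333/(-14197) = 34333*(-1/14197) = -34333/14197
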